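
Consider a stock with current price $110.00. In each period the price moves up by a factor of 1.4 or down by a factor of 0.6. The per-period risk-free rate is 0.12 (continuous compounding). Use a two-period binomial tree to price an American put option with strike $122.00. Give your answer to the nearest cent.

$22.15

Risk-neutral probability p = (e^0.12 − 0.6)/(1.4 − 0.6) = 0.5275/0.8000 = 0.6594
Terminal stock prices: S_uu = 215.6, S_ud = 92.4, S_dd = 39.6
Terminal payoffs (K − S): max(-93.6, 0) = 0, max(29.6, 0) = 29.6, max(82.4, 0) = 82.4
Node u (S = 154): continuation = e^(−0.12)·[0.6594·0.0000 + 0.3406·29.6000] = 8.9425; exercise value = 0.0000 ≤ continuation, so V_u = 8.9425
Node d (S = 66): continuation = e^(−0.12)·[0.6594·29.6000 + 0.3406·82.4000] = 42.2043; exercise value = 56.0000 > continuation, so V_d = 56.0000 (exercise)
Node 0 (S = 110): continuation = e^(−0.12)·[0.6594·8.9425 + 0.3406·56.0000] = 22.1479; exercise value = 12.0000 ≤ continuation, so V_0 = 22.1479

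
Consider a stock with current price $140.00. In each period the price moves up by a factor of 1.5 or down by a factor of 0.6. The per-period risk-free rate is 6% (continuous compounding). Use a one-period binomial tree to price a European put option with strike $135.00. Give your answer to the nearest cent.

$23.38

Risk-neutral probability p = (e^0.06 − 0.6)/(1.5 − 0.6) = 0.4618/0.9000 = 0.5132
Terminal stock prices: S_u = 210, S_d = 84
Terminal payoffs (K − S): max(-75, 0) = 0, max(51, 0) = 51
Node 0 (S = 140): V_0 = e^(−0.06)·[0.5132·0.0000 + 0.4868·51.0000] = 23.3833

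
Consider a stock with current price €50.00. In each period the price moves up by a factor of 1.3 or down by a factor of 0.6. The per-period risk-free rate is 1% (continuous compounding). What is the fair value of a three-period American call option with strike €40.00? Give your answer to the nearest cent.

Risk-neutral probability p = (e^0.01 − 0.6)/(1.3 − 0.6) = 0.4101/0.7000 = 0.5858
Terminal stock prices: S_uuu = 109.9, S_uud = 50.7, S_udd = 23.4, S_ddd = 10.8
Terminal payoffs (S − K): max(69.85, 0) = 69.85, max(10.7, 0) = 10.7, max(-16.6, 0) = 0, max(-29.2, 0) = 0
Node uu (S = 84.5): continuation = e^(−0.01)·[0.5858·69.8500 + 0.4142·10.7000] = 44.8980; exercise value = 44.5000 ≤ continuation, so V_uu = 44.8980
Node ud (S = 39): continuation = e^(−0.01)·[0.5858·10.7000 + 0.4142·0.0000] = 6.2055; exercise value = 0.0000 ≤ continuation, so V_ud = 6.2055
Node dd (S = 18): continuation = e^(−0.01)·[0.5858·0.0000 + 0.4142·0.0000] = 0.0000; exercise value = 0.0000 ≤ continuation, so V_dd = 0.0000
Node u (S = 65): continuation = e^(−0.01)·[0.5858·44.8980 + 0.4142·6.2055] = 28.5838; exercise value = 25.0000 ≤ continuation, so V_u = 28.5838
Node d (S = 30): continuation = e^(−0.01)·[0.5858·6.2055 + 0.4142·0.0000] = 3.5989; exercise value = 0.0000 ≤ continuation, so V_d = 3.5989
Node 0 (S = 50): continuation = e^(−0.01)·[0.5858·28.5838 + 0.4142·3.5989] = 18.0533; exercise value = 10.0000 ≤ continuation, so V_0 = 18.0533

€18.05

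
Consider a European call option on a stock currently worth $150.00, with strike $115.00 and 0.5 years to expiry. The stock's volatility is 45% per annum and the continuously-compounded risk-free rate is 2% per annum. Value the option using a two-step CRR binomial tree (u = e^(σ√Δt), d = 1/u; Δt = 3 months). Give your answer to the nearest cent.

$41.84

CRR parameters: u = e^(σ√Δt) = e^(0.45·√0.25) = 1.2523, d = 1/u = 0.7985
Per-period rate: rΔt = 0.02·0.25 = 0.005, so R = e^0.005 = 1.0050
Risk-neutral probability p = (e^0.005 − 0.7985)/(1.2523 − 0.7985) = 0.2065/0.4538 = 0.4550
Terminal stock prices: S_uu = 235.2, S_ud = 150, S_dd = 95.64
Terminal payoffs (S − K): max(120.2, 0) = 120.2, max(35, 0) = 35, max(-19.36, 0) = 0
Node u (S = 187.8): V_u = e^(−0.005)·[0.4550·120.2468 + 0.5450·35.0000] = 73.4220
Node d (S = 119.8): V_d = e^(−0.005)·[0.4550·35.0000 + 0.5450·0.0000] = 15.8467
Node 0 (S = 150): V_0 = e^(−0.005)·[0.4550·73.4220 + 0.5450·15.8467] = 41.8356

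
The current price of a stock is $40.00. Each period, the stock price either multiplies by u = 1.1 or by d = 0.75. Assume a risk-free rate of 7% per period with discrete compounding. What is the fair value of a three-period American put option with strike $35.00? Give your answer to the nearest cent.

Risk-neutral probability p = (1 + 0.07 − 0.75)/(1.1 − 0.75) = 0.3200/0.3500 = 0.9143
Terminal stock prices: S_uuu = 53.24, S_uud = 36.3, S_udd = 24.75, S_ddd = 16.88
Terminal payoffs (K − S): max(-18.24, 0) = 0, max(-1.3, 0) = 0, max(10.25, 0) = 10.25, max(18.12, 0) = 18.12
Node uu (S = 48.4): continuation = 1/1.07·[0.9143·0.0000 + 0.0857·0.0000] = 0.0000; exercise value = 0.0000 ≤ continuation, so V_uu = 0.0000
Node ud (S = 33): continuation = 1/1.07·[0.9143·0.0000 + 0.0857·10.2500] = 0.8211; exercise value = 2.0000 > continuation, so V_ud = 2.0000 (exercise)
Node dd (S = 22.5): continuation = 1/1.07·[0.9143·10.2500 + 0.0857·18.1250] = 10.2103; exercise value = 12.5000 > continuation, so V_dd = 12.5000 (exercise)
Node u (S = 44): continuation = 1/1.07·[0.9143·0.0000 + 0.0857·2.0000] = 0.1602; exercise value = 0.0000 ≤ continuation, so V_u = 0.1602
Node d (S = 30): continuation = 1/1.07·[0.9143·2.0000 + 0.0857·12.5000] = 2.7103; exercise value = 5.0000 > continuation, so V_d = 5.0000 (exercise)
Node 0 (S = 40): continuation = 1/1.07·[0.9143·0.1602 + 0.0857·5.0000] = 0.5374; exercise value = 0.0000 ≤ continuation, so V_0 = 0.5374

$0.54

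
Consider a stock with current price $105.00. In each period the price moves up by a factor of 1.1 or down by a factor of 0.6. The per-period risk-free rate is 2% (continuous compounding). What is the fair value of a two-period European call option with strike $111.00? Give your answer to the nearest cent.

$10.89

Risk-neutral probability p = (e^0.02 − 0.6)/(1.1 − 0.6) = 0.4202/0.5000 = 0.8404
Terminal stock prices: S_uu = 127.1, S_ud = 69.3, S_dd = 37.8
Terminal payoffs (S − K): max(16.05, 0) = 16.05, max(-41.7, 0) = 0, max(-73.2, 0) = 0
Node u (S = 115.5): V_u = e^(−0.02)·[0.8404·16.0500 + 0.1596·0.0000] = 13.2214
Node d (S = 63): V_d = e^(−0.02)·[0.8404·0.0000 + 0.1596·0.0000] = 0.0000
Node 0 (S = 105): V_0 = e^(−0.02)·[0.8404·13.2214 + 0.1596·0.0000] = 10.8913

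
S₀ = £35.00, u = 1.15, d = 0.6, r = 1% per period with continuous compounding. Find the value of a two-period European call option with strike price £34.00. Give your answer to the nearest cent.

Risk-neutral probability p = (e^0.01 − 0.6)/(1.15 − 0.6) = 0.4101/0.5500 = 0.7455
Terminal stock prices: S_uu = 46.29, S_ud = 24.15, S_dd = 12.6
Terminal payoffs (S − K): max(12.29, 0) = 12.29, max(-9.85, 0) = 0, max(-21.4, 0) = 0
Node u (S = 40.25): V_u = e^(−0.01)·[0.7455·12.2875 + 0.2545·0.0000] = 9.0697
Node d (S = 21): V_d = e^(−0.01)·[0.7455·0.0000 + 0.2545·0.0000] = 0.0000
Node 0 (S = 35): V_0 = e^(−0.01)·[0.7455·9.0697 + 0.2545·0.0000] = 6.6946

£6.69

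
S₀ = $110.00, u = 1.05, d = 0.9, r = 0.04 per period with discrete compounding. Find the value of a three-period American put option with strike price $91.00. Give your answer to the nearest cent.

$0.01

Risk-neutral probability p = (1 + 0.04 − 0.9)/(1.05 − 0.9) = 0.1400/0.1500 = 0.9333
Terminal stock prices: S_uuu = 127.3, S_uud = 109.1, S_udd = 93.56, S_ddd = 80.19
Terminal payoffs (K − S): max(-36.34, 0) = 0, max(-18.15, 0) = 0, max(-2.555, 0) = 0, max(10.81, 0) = 10.81
Node uu (S = 121.3): continuation = 1/1.04·[0.9333·0.0000 + 0.0667·0.0000] = 0.0000; exercise value = 0.0000 ≤ continuation, so V_uu = 0.0000
Node ud (S = 104): continuation = 1/1.04·[0.9333·0.0000 + 0.0667·0.0000] = 0.0000; exercise value = 0.0000 ≤ continuation, so V_ud = 0.0000
Node dd (S = 89.1): continuation = 1/1.04·[0.9333·0.0000 + 0.0667·10.8100] = 0.6929; exercise value = 1.9000 > continuation, so V_dd = 1.9000 (exercise)
Node u (S = 115.5): continuation = 1/1.04·[0.9333·0.0000 + 0.0667·0.0000] = 0.0000; exercise value = 0.0000 ≤ continuation, so V_u = 0.0000
Node d (S = 99): continuation = 1/1.04·[0.9333·0.0000 + 0.0667·1.9000] = 0.1218; exercise value = 0.0000 ≤ continuation, so V_d = 0.1218
Node 0 (S = 110): continuation = 1/1.04·[0.9333·0.0000 + 0.0667·0.1218] = 0.0078; exercise value = 0.0000 ≤ continuation, so V_0 = 0.0078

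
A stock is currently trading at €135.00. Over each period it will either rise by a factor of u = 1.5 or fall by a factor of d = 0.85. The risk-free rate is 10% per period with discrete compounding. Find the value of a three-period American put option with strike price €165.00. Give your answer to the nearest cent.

Risk-neutral probability p = (1 + 0.1 − 0.85)/(1.5 − 0.85) = 0.2500/0.6500 = 0.3846
Terminal stock prices: S_uuu = 455.6, S_uud = 258.2, S_udd = 146.3, S_ddd = 82.91
Terminal payoffs (K − S): max(-290.6, 0) = 0, max(-93.19, 0) = 0, max(18.69, 0) = 18.69, max(82.09, 0) = 82.09
Node uu (S = 303.8): continuation = 1/1.1·[0.3846·0.0000 + 0.6154·0.0000] = 0.0000; exercise value = 0.0000 ≤ continuation, so V_uu = 0.0000
Node ud (S = 172.1): continuation = 1/1.1·[0.3846·0.0000 + 0.6154·18.6938] = 10.4580; exercise value = 0.0000 ≤ continuation, so V_ud = 10.4580
Node dd (S = 97.54): continuation = 1/1.1·[0.3846·18.6938 + 0.6154·82.0931] = 52.4625; exercise value = 67.4625 > continuation, so V_dd = 67.4625 (exercise)
Node u (S = 202.5): continuation = 1/1.1·[0.3846·0.0000 + 0.6154·10.4580] = 5.8507; exercise value = 0.0000 ≤ continuation, so V_u = 5.8507
Node d (S = 114.8): continuation = 1/1.1·[0.3846·10.4580 + 0.6154·67.4625] = 41.3979; exercise value = 50.2500 > continuation, so V_d = 50.2500 (exercise)
Node 0 (S = 135): continuation = 1/1.1·[0.3846·5.8507 + 0.6154·50.2500] = 30.1576; exercise value = 30.0000 ≤ continuation, so V_0 = 30.1576

€30.16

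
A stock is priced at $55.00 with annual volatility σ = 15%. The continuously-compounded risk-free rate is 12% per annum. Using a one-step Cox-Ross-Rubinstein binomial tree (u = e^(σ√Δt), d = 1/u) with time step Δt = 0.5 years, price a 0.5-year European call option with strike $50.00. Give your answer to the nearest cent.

CRR parameters: u = e^(σ√Δt) = e^(0.15·√0.5) = 1.1119, d = 1/u = 0.8994
Per-period rate: rΔt = 0.12·0.5 = 0.06, so R = e^0.06 = 1.0618
Risk-neutral probability p = (e^0.06 − 0.8994)/(1.1119 − 0.8994) = 0.1625/0.2125 = 0.7645
Terminal stock prices: S_u = 61.15, S_d = 49.47
Terminal payoffs (S − K): max(11.15, 0) = 11.15, max(-0.5349, 0) = 0
Node 0 (S = 55): V_0 = e^(−0.06)·[0.7645·11.1542 + 0.2355·0.0000] = 8.0304

$8.03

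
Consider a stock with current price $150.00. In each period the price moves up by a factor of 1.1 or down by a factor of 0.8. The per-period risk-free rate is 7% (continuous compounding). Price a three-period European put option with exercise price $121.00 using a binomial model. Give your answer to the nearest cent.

Risk-neutral probability p = (e^0.07 − 0.8)/(1.1 − 0.8) = 0.2725/0.3000 = 0.9084
Terminal stock prices: S_uuu = 199.7, S_uud = 145.2, S_udd = 105.6, S_ddd = 76.8
Terminal payoffs (K − S): max(-78.65, 0) = 0, max(-24.2, 0) = 0, max(15.4, 0) = 15.4, max(44.2, 0) = 44.2
Node uu (S = 181.5): V_uu = e^(−0.07)·[0.9084·0.0000 + 0.0916·0.0000] = 0.0000
Node ud (S = 132): V_ud = e^(−0.07)·[0.9084·0.0000 + 0.0916·15.4000] = 1.3158
Node dd (S = 96): V_dd = e^(−0.07)·[0.9084·15.4000 + 0.0916·44.2000] = 16.8197
Node u (S = 165): V_u = e^(−0.07)·[0.9084·0.0000 + 0.0916·1.3158] = 0.1124
Node d (S = 120): V_d = e^(−0.07)·[0.9084·1.3158 + 0.0916·16.8197] = 2.5516
Node 0 (S = 150): V_0 = e^(−0.07)·[0.9084·0.1124 + 0.0916·2.5516] = 0.3132

$0.31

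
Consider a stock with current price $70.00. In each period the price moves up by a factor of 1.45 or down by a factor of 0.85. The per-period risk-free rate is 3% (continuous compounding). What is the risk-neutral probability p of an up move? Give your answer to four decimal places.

Risk-neutral probability p = (e^0.03 − 0.85)/(1.45 − 0.85) = 0.1805/0.6000 = 0.3008

p = 0.3008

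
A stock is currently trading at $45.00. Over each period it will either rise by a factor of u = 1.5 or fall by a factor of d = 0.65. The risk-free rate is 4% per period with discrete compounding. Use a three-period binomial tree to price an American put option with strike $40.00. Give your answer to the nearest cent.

Risk-neutral probability p = (1 + 0.04 − 0.65)/(1.5 − 0.65) = 0.3900/0.8500 = 0.4588
Terminal stock prices: S_uuu = 151.9, S_uud = 65.81, S_udd = 28.52, S_ddd = 12.36
Terminal payoffs (K − S): max(-111.9, 0) = 0, max(-25.81, 0) = 0, max(11.48, 0) = 11.48, max(27.64, 0) = 27.64
Node uu (S = 101.2): continuation = 1/1.04·[0.4588·0.0000 + 0.5412·0.0000] = 0.0000; exercise value = 0.0000 ≤ continuation, so V_uu = 0.0000
Node ud (S = 43.88): continuation = 1/1.04·[0.4588·0.0000 + 0.5412·11.4812] = 5.9744; exercise value = 0.0000 ≤ continuation, so V_ud = 5.9744
Node dd (S = 19.01): continuation = 1/1.04·[0.4588·11.4812 + 0.5412·27.6419] = 19.4490; exercise value = 20.9875 > continuation, so V_dd = 20.9875 (exercise)
Node u (S = 67.5): continuation = 1/1.04·[0.4588·0.0000 + 0.5412·5.9744] = 3.1089; exercise value = 0.0000 ≤ continuation, so V_u = 3.1089
Node d (S = 29.25): continuation = 1/1.04·[0.4588·5.9744 + 0.5412·20.9875] = 13.5569; exercise value = 10.7500 ≤ continuation, so V_d = 13.5569
Node 0 (S = 45): continuation = 1/1.04·[0.4588·3.1089 + 0.5412·13.5569] = 8.4260; exercise value = 0.0000 ≤ continuation, so V_0 = 8.4260

$8.43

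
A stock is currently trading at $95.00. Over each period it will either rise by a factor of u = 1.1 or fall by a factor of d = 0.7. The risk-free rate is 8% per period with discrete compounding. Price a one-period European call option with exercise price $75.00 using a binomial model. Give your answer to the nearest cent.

$25.95

Risk-neutral probability p = (1 + 0.08 − 0.7)/(1.1 − 0.7) = 0.3800/0.4000 = 0.9500
Terminal stock prices: S_u = 104.5, S_d = 66.5
Terminal payoffs (S − K): max(29.5, 0) = 29.5, max(-8.5, 0) = 0
Node 0 (S = 95): V_0 = 1/1.08·[0.9500·29.5000 + 0.0500·0.0000] = 25.9491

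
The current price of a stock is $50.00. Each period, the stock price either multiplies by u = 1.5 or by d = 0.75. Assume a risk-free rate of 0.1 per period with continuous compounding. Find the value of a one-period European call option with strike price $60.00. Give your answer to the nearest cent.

Risk-neutral probability p = (e^0.1 − 0.75)/(1.5 − 0.75) = 0.3552/0.7500 = 0.4736
Terminal stock prices: S_u = 75, S_d = 37.5
Terminal payoffs (S − K): max(15, 0) = 15, max(-22.5, 0) = 0
Node 0 (S = 50): V_0 = e^(−0.1)·[0.4736·15.0000 + 0.5264·0.0000] = 6.4274

$6.43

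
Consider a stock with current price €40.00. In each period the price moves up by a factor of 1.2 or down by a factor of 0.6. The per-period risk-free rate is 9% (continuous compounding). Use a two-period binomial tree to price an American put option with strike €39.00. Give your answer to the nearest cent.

€3.66

Risk-neutral probability p = (e^0.09 − 0.6)/(1.2 − 0.6) = 0.4942/0.6000 = 0.8236
Terminal stock prices: S_uu = 57.6, S_ud = 28.8, S_dd = 14.4
Terminal payoffs (K − S): max(-18.6, 0) = 0, max(10.2, 0) = 10.2, max(24.6, 0) = 24.6
Node u (S = 48): continuation = e^(−0.09)·[0.8236·0.0000 + 0.1764·10.2000] = 1.6442; exercise value = 0.0000 ≤ continuation, so V_u = 1.6442
Node d (S = 24): continuation = e^(−0.09)·[0.8236·10.2000 + 0.1764·24.6000] = 11.6433; exercise value = 15.0000 > continuation, so V_d = 15.0000 (exercise)
Node 0 (S = 40): continuation = e^(−0.09)·[0.8236·1.6442 + 0.1764·15.0000] = 3.6556; exercise value = 0.0000 ≤ continuation, so V_0 = 3.6556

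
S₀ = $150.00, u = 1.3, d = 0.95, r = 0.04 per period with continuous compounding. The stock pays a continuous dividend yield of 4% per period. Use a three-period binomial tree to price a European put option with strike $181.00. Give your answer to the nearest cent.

$30.66

Per-period risk-free factor R = e^0.04 = 1.0408; dividend-adjusted growth = e^(0.04−0.04) = 1.0000.
Risk-neutral probability p = (1.0000 − 0.95)/(1.3 − 0.95) = 0.0500/0.3500 = 0.1429
Terminal stock prices: S_uuu = 329.6, S_uud = 240.8, S_udd = 176, S_ddd = 128.6
Terminal payoffs (K − S): max(-148.6, 0) = 0, max(-59.83, 0) = 0, max(5.013, 0) = 5.013, max(52.39, 0) = 52.39
Node uu (S = 253.5): V_uu = e^(−0.04)·[0.1429·0.0000 + 0.8571·0.0000] = 0.0000
Node ud (S = 185.2): V_ud = e^(−0.04)·[0.1429·0.0000 + 0.8571·5.0125] = 4.1280
Node dd (S = 135.4): V_dd = e^(−0.04)·[0.1429·5.0125 + 0.8571·52.3938] = 43.8360
Node u (S = 195): V_u = e^(−0.04)·[0.1429·0.0000 + 0.8571·4.1280] = 3.3995
Node d (S = 142.5): V_d = e^(−0.04)·[0.1429·4.1280 + 0.8571·43.8360] = 36.6670
Node 0 (S = 150): V_0 = e^(−0.04)·[0.1429·3.3995 + 0.8571·36.6670] = 30.6631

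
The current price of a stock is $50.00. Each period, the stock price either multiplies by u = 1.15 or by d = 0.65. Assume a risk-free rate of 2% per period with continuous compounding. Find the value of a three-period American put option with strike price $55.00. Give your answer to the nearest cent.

Risk-neutral probability p = (e^0.02 − 0.65)/(1.15 − 0.65) = 0.3702/0.5000 = 0.7404
Terminal stock prices: S_uuu = 76.04, S_uud = 42.98, S_udd = 24.29, S_ddd = 13.73
Terminal payoffs (K − S): max(-21.04, 0) = 0, max(12.02, 0) = 12.02, max(30.71, 0) = 30.71, max(41.27, 0) = 41.27
Node uu (S = 66.12): continuation = e^(−0.02)·[0.7404·0.0000 + 0.2596·12.0188] = 3.0583; exercise value = 0.0000 ≤ continuation, so V_uu = 3.0583
Node ud (S = 37.38): continuation = e^(−0.02)·[0.7404·12.0188 + 0.2596·30.7063] = 16.5359; exercise value = 17.6250 > continuation, so V_ud = 17.6250 (exercise)
Node dd (S = 21.13): continuation = e^(−0.02)·[0.7404·30.7063 + 0.2596·41.2687] = 32.7859; exercise value = 33.8750 > continuation, so V_dd = 33.8750 (exercise)
Node u (S = 57.5): continuation = e^(−0.02)·[0.7404·3.0583 + 0.2596·17.6250] = 6.7043; exercise value = 0.0000 ≤ continuation, so V_u = 6.7043
Node d (S = 32.5): continuation = e^(−0.02)·[0.7404·17.6250 + 0.2596·33.8750] = 21.4109; exercise value = 22.5000 > continuation, so V_d = 22.5000 (exercise)
Node 0 (S = 50): continuation = e^(−0.02)·[0.7404·6.7043 + 0.2596·22.5000] = 10.5909; exercise value = 5.0000 ≤ continuation, so V_0 = 10.5909

$10.59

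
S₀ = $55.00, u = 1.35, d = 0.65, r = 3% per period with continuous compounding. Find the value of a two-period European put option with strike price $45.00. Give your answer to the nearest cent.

$4.27

Risk-neutral probability p = (e^0.03 − 0.65)/(1.35 − 0.65) = 0.3805/0.7000 = 0.5435
Terminal stock prices: S_uu = 100.2, S_ud = 48.26, S_dd = 23.24
Terminal payoffs (K − S): max(-55.24, 0) = 0, max(-3.263, 0) = 0, max(21.76, 0) = 21.76
Node u (S = 74.25): V_u = e^(−0.03)·[0.5435·0.0000 + 0.4565·0.0000] = 0.0000
Node d (S = 35.75): V_d = e^(−0.03)·[0.5435·0.0000 + 0.4565·21.7625] = 9.6408
Node 0 (S = 55): V_0 = e^(−0.03)·[0.5435·0.0000 + 0.4565·9.6408] = 4.2709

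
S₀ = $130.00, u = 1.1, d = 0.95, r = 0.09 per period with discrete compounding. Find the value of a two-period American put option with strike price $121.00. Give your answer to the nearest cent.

Risk-neutral probability p = (1 + 0.09 − 0.95)/(1.1 − 0.95) = 0.1400/0.1500 = 0.9333
Terminal stock prices: S_uu = 157.3, S_ud = 135.8, S_dd = 117.3
Terminal payoffs (K − S): max(-36.3, 0) = 0, max(-14.85, 0) = 0, max(3.675, 0) = 3.675
Node u (S = 143): continuation = 1/1.09·[0.9333·0.0000 + 0.0667·0.0000] = 0.0000; exercise value = 0.0000 ≤ continuation, so V_u = 0.0000
Node d (S = 123.5): continuation = 1/1.09·[0.9333·0.0000 + 0.0667·3.6750] = 0.2248; exercise value = 0.0000 ≤ continuation, so V_d = 0.2248
Node 0 (S = 130): continuation = 1/1.09·[0.9333·0.0000 + 0.0667·0.2248] = 0.0137; exercise value = 0.0000 ≤ continuation, so V_0 = 0.0137

$0.01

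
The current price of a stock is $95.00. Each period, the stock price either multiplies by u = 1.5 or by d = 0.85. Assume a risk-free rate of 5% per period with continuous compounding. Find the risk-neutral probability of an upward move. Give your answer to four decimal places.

p = 0.3096

Risk-neutral probability p = (e^0.05 − 0.85)/(1.5 − 0.85) = 0.2013/0.6500 = 0.3096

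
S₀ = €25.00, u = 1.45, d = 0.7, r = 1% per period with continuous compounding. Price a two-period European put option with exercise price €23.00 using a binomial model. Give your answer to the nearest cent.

€3.63

Risk-neutral probability p = (e^0.01 − 0.7)/(1.45 − 0.7) = 0.3101/0.7500 = 0.4134
Terminal stock prices: S_uu = 52.56, S_ud = 25.38, S_dd = 12.25
Terminal payoffs (K − S): max(-29.56, 0) = 0, max(-2.375, 0) = 0, max(10.75, 0) = 10.75
Node u (S = 36.25): V_u = e^(−0.01)·[0.4134·0.0000 + 0.5866·0.0000] = 0.0000
Node d (S = 17.5): V_d = e^(−0.01)·[0.4134·0.0000 + 0.5866·10.7500] = 6.2432
Node 0 (S = 25): V_0 = e^(−0.01)·[0.4134·0.0000 + 0.5866·6.2432] = 3.6258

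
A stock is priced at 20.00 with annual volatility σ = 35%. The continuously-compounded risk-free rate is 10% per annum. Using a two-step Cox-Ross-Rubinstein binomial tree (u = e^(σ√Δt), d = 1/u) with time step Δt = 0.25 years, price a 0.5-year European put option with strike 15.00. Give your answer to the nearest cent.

CRR parameters: u = e^(σ√Δt) = e^(0.35·√0.25) = 1.1912, d = 1/u = 0.8395
Per-period rate: rΔt = 0.1·0.25 = 0.025, so R = e^0.025 = 1.0253
Risk-neutral probability p = (e^0.025 − 0.8395)/(1.1912 − 0.8395) = 0.1859/0.3518 = 0.5283
Terminal stock prices: S_uu = 28.38, S_ud = 20, S_dd = 14.09
Terminal payoffs (K − S): max(-13.38, 0) = 0, max(-5, 0) = 0, max(0.9062, 0) = 0.9062
Node u (S = 23.82): V_u = e^(−0.025)·[0.5283·0.0000 + 0.4717·0.0000] = 0.0000
Node d (S = 16.79): V_d = e^(−0.025)·[0.5283·0.0000 + 0.4717·0.9062] = 0.4169
Node 0 (S = 20): V_0 = e^(−0.025)·[0.5283·0.0000 + 0.4717·0.4169] = 0.1918

0.19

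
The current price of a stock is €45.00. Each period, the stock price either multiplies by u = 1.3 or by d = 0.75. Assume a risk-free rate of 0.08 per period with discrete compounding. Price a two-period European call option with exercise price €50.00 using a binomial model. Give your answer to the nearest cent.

€8.04

Risk-neutral probability p = (1 + 0.08 − 0.75)/(1.3 − 0.75) = 0.3300/0.5500 = 0.6000
Terminal stock prices: S_uu = 76.05, S_ud = 43.88, S_dd = 25.31
Terminal payoffs (S − K): max(26.05, 0) = 26.05, max(-6.125, 0) = 0, max(-24.69, 0) = 0
Node u (S = 58.5): V_u = 1/1.08·[0.6000·26.0500 + 0.4000·0.0000] = 14.4722
Node d (S = 33.75): V_d = 1/1.08·[0.6000·0.0000 + 0.4000·0.0000] = 0.0000
Node 0 (S = 45): V_0 = 1/1.08·[0.6000·14.4722 + 0.4000·0.0000] = 8.0401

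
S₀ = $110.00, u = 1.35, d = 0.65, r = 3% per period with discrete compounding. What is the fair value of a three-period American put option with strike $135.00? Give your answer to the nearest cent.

Risk-neutral probability p = (1 + 0.03 − 0.65)/(1.35 − 0.65) = 0.3800/0.7000 = 0.5429
Terminal stock prices: S_uuu = 270.6, S_uud = 130.3, S_udd = 62.74, S_ddd = 30.21
Terminal payoffs (K − S): max(-135.6, 0) = 0, max(4.691, 0) = 4.691, max(72.26, 0) = 72.26, max(104.8, 0) = 104.8
Node uu (S = 200.5): continuation = 1/1.03·[0.5429·0.0000 + 0.4571·4.6912] = 2.0821; exercise value = 0.0000 ≤ continuation, so V_uu = 2.0821
Node ud (S = 96.53): continuation = 1/1.03·[0.5429·4.6912 + 0.4571·72.2587] = 34.5430; exercise value = 38.4750 > continuation, so V_ud = 38.4750 (exercise)
Node dd (S = 46.48): continuation = 1/1.03·[0.5429·72.2587 + 0.4571·104.7912] = 84.5930; exercise value = 88.5250 > continuation, so V_dd = 88.5250 (exercise)
Node u (S = 148.5): continuation = 1/1.03·[0.5429·2.0821 + 0.4571·38.4750] = 18.1736; exercise value = 0.0000 ≤ continuation, so V_u = 18.1736
Node d (S = 71.5): continuation = 1/1.03·[0.5429·38.4750 + 0.4571·88.5250] = 59.5680; exercise value = 63.5000 > continuation, so V_d = 63.5000 (exercise)
Node 0 (S = 110): continuation = 1/1.03·[0.5429·18.1736 + 0.4571·63.5000] = 37.7614; exercise value = 25.0000 ≤ continuation, so V_0 = 37.7614

$37.76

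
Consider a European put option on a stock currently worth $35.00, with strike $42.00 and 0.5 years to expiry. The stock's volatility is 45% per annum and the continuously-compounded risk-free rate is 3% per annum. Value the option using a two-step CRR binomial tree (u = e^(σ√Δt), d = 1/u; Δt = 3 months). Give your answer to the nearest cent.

$9.07

CRR parameters: u = e^(σ√Δt) = e^(0.45·√0.25) = 1.2523, d = 1/u = 0.7985
Per-period rate: rΔt = 0.03·0.25 = 0.0075, so R = e^0.0075 = 1.0075
Risk-neutral probability p = (e^0.0075 − 0.7985)/(1.2523 − 0.7985) = 0.2090/0.4538 = 0.4606
Terminal stock prices: S_uu = 54.89, S_ud = 35, S_dd = 22.32
Terminal payoffs (K − S): max(-12.89, 0) = 0, max(7, 0) = 7, max(19.68, 0) = 19.68
Node u (S = 43.83): V_u = e^(−0.0075)·[0.4606·0.0000 + 0.5394·7.0000] = 3.7478
Node d (S = 27.95): V_d = e^(−0.0075)·[0.4606·7.0000 + 0.5394·19.6830] = 13.7381
Node 0 (S = 35): V_0 = e^(−0.0075)·[0.4606·3.7478 + 0.5394·13.7381] = 9.0685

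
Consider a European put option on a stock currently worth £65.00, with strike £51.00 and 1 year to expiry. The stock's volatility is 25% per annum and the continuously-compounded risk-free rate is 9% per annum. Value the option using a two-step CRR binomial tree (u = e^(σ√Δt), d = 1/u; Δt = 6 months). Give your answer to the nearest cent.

CRR parameters: u = e^(σ√Δt) = e^(0.25·√0.5) = 1.1934, d = 1/u = 0.8380
Per-period rate: rΔt = 0.09·0.5 = 0.045, so R = e^0.045 = 1.0460
Risk-neutral probability p = (e^0.045 − 0.8380)/(1.1934 − 0.8380) = 0.2081/0.3554 = 0.5854
Terminal stock prices: S_uu = 92.57, S_ud = 65, S_dd = 45.64
Terminal payoffs (K − S): max(-41.57, 0) = 0, max(-14, 0) = 0, max(5.358, 0) = 5.358
Node u (S = 77.57): V_u = e^(−0.045)·[0.5854·0.0000 + 0.4146·0.0000] = 0.0000
Node d (S = 54.47): V_d = e^(−0.045)·[0.5854·0.0000 + 0.4146·5.3577] = 2.1234
Node 0 (S = 65): V_0 = e^(−0.045)·[0.5854·0.0000 + 0.4146·2.1234] = 0.8416

£0.84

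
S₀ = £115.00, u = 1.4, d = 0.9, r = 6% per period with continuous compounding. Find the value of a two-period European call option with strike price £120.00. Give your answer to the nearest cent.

Risk-neutral probability p = (e^0.06 − 0.9)/(1.4 − 0.9) = 0.1618/0.5000 = 0.3237
Terminal stock prices: S_uu = 225.4, S_ud = 144.9, S_dd = 93.15
Terminal payoffs (S − K): max(105.4, 0) = 105.4, max(24.9, 0) = 24.9, max(-26.85, 0) = 0
Node u (S = 161): V_u = e^(−0.06)·[0.3237·105.4000 + 0.6763·24.9000] = 47.9883
Node d (S = 103.5): V_d = e^(−0.06)·[0.3237·24.9000 + 0.6763·0.0000] = 7.5901
Node 0 (S = 115): V_0 = e^(−0.06)·[0.3237·47.9883 + 0.6763·7.5901] = 19.4624

£19.46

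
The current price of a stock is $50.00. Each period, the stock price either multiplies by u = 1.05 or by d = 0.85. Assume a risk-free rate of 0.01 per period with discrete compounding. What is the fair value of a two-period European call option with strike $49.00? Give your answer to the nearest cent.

$3.84

Risk-neutral probability p = (1 + 0.01 − 0.85)/(1.05 − 0.85) = 0.1600/0.2000 = 0.8000
Terminal stock prices: S_uu = 55.12, S_ud = 44.62, S_dd = 36.12
Terminal payoffs (S − K): max(6.125, 0) = 6.125, max(-4.375, 0) = 0, max(-12.88, 0) = 0
Node u (S = 52.5): V_u = 1/1.01·[0.8000·6.1250 + 0.2000·0.0000] = 4.8515
Node d (S = 42.5): V_d = 1/1.01·[0.8000·0.0000 + 0.2000·0.0000] = 0.0000
Node 0 (S = 50): V_0 = 1/1.01·[0.8000·4.8515 + 0.2000·0.0000] = 3.8428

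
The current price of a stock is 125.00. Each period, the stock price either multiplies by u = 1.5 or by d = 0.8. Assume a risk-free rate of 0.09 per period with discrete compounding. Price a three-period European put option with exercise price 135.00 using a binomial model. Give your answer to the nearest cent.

15.95

Risk-neutral probability p = (1 + 0.09 − 0.8)/(1.5 − 0.8) = 0.2900/0.7000 = 0.4143
Terminal stock prices: S_uuu = 421.9, S_uud = 225, S_udd = 120, S_ddd = 64
Terminal payoffs (K − S): max(-286.9, 0) = 0, max(-90, 0) = 0, max(15, 0) = 15, max(71, 0) = 71
Node uu (S = 281.2): V_uu = 1/1.09·[0.4143·0.0000 + 0.5857·0.0000] = 0.0000
Node ud (S = 150): V_ud = 1/1.09·[0.4143·0.0000 + 0.5857·15.0000] = 8.0603
Node dd (S = 80): V_dd = 1/1.09·[0.4143·15.0000 + 0.5857·71.0000] = 43.8532
Node u (S = 187.5): V_u = 1/1.09·[0.4143·0.0000 + 0.5857·8.0603] = 4.3312
Node d (S = 100): V_d = 1/1.09·[0.4143·8.0603 + 0.5857·43.8532] = 26.6282
Node 0 (S = 125): V_0 = 1/1.09·[0.4143·4.3312 + 0.5857·26.6282] = 15.9549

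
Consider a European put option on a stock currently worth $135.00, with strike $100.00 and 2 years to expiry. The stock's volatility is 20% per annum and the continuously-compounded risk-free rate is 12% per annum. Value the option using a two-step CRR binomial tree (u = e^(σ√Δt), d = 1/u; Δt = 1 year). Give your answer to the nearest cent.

$0.41

CRR parameters: u = e^(σ√Δt) = e^(0.2·√1) = 1.2214, d = 1/u = 0.8187
Per-period rate: rΔt = 0.12·1 = 0.12, so R = e^0.12 = 1.1275
Risk-neutral probability p = (e^0.12 − 0.8187)/(1.2214 − 0.8187) = 0.3088/0.4027 = 0.7668
Terminal stock prices: S_uu = 201.4, S_ud = 135, S_dd = 90.49
Terminal payoffs (K − S): max(-101.4, 0) = 0, max(-35, 0) = 0, max(9.507, 0) = 9.507
Node u (S = 164.9): V_u = e^(−0.12)·[0.7668·0.0000 + 0.2332·0.0000] = 0.0000
Node d (S = 110.5): V_d = e^(−0.12)·[0.7668·0.0000 + 0.2332·9.5068] = 1.9663
Node 0 (S = 135): V_0 = e^(−0.12)·[0.7668·0.0000 + 0.2332·1.9663] = 0.4067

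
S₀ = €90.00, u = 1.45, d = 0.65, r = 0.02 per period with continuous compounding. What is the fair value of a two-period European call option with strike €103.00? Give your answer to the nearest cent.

€17.74

Risk-neutral probability p = (e^0.02 − 0.65)/(1.45 − 0.65) = 0.3702/0.8000 = 0.4628
Terminal stock prices: S_uu = 189.2, S_ud = 84.83, S_dd = 38.03
Terminal payoffs (S − K): max(86.22, 0) = 86.22, max(-18.17, 0) = 0, max(-64.97, 0) = 0
Node u (S = 130.5): V_u = e^(−0.02)·[0.4628·86.2250 + 0.5372·0.0000] = 39.1107
Node d (S = 58.5): V_d = e^(−0.02)·[0.4628·0.0000 + 0.5372·0.0000] = 0.0000
Node 0 (S = 90): V_0 = e^(−0.02)·[0.4628·39.1107 + 0.5372·0.0000] = 17.7402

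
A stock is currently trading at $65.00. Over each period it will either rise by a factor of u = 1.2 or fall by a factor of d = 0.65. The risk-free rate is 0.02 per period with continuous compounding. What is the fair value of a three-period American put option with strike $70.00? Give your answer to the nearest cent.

$14.25

Risk-neutral probability p = (e^0.02 − 0.65)/(1.2 − 0.65) = 0.3702/0.5500 = 0.6731
Terminal stock prices: S_uuu = 112.3, S_uud = 60.84, S_udd = 32.96, S_ddd = 17.85
Terminal payoffs (K − S): max(-42.32, 0) = 0, max(9.16, 0) = 9.16, max(37.04, 0) = 37.04, max(52.15, 0) = 52.15
Node uu (S = 93.6): continuation = e^(−0.02)·[0.6731·0.0000 + 0.3269·9.1600] = 2.9352; exercise value = 0.0000 ≤ continuation, so V_uu = 2.9352
Node ud (S = 50.7): continuation = e^(−0.02)·[0.6731·9.1600 + 0.3269·37.0450] = 17.9139; exercise value = 19.3000 > continuation, so V_ud = 19.3000 (exercise)
Node dd (S = 27.46): continuation = e^(−0.02)·[0.6731·37.0450 + 0.3269·52.1494] = 41.1514; exercise value = 42.5375 > continuation, so V_dd = 42.5375 (exercise)
Node u (S = 78): continuation = e^(−0.02)·[0.6731·2.9352 + 0.3269·19.3000] = 8.1209; exercise value = 0.0000 ≤ continuation, so V_u = 8.1209
Node d (S = 42.25): continuation = e^(−0.02)·[0.6731·19.3000 + 0.3269·42.5375] = 26.3639; exercise value = 27.7500 > continuation, so V_d = 27.7500 (exercise)
Node 0 (S = 65): continuation = e^(−0.02)·[0.6731·8.1209 + 0.3269·27.7500] = 14.2499; exercise value = 5.0000 ≤ continuation, so V_0 = 14.2499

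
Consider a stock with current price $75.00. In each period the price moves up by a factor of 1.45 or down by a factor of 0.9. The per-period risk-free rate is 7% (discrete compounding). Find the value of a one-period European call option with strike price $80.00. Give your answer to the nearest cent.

Risk-neutral probability p = (1 + 0.07 − 0.9)/(1.45 − 0.9) = 0.1700/0.5500 = 0.3091
Terminal stock prices: S_u = 108.8, S_d = 67.5
Terminal payoffs (S − K): max(28.75, 0) = 28.75, max(-12.5, 0) = 0
Node 0 (S = 75): V_0 = 1/1.07·[0.3091·28.7500 + 0.6909·0.0000] = 8.3050

$8.31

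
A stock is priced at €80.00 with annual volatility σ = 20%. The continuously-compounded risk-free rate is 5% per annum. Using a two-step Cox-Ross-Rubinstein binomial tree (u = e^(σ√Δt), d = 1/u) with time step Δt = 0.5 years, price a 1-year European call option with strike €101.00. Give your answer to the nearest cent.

CRR parameters: u = e^(σ√Δt) = e^(0.2·√0.5) = 1.1519, d = 1/u = 0.8681
Per-period rate: rΔt = 0.05·0.5 = 0.025, so R = e^0.025 = 1.0253
Risk-neutral probability p = (e^0.025 − 0.8681)/(1.1519 − 0.8681) = 0.1572/0.2838 = 0.5539
Terminal stock prices: S_uu = 106.2, S_ud = 80, S_dd = 60.29
Terminal payoffs (S − K): max(5.152, 0) = 5.152, max(-21, 0) = 0, max(-40.71, 0) = 0
Node u (S = 92.15): V_u = e^(−0.025)·[0.5539·5.1517 + 0.4461·0.0000] = 2.7831
Node d (S = 69.45): V_d = e^(−0.025)·[0.5539·0.0000 + 0.4461·0.0000] = 0.0000
Node 0 (S = 80): V_0 = e^(−0.025)·[0.5539·2.7831 + 0.4461·0.0000] = 1.5035

€1.50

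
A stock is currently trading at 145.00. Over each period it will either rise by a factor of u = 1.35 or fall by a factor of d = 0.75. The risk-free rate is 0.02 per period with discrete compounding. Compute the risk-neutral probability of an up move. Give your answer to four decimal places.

Risk-neutral probability p = (1 + 0.02 − 0.75)/(1.35 − 0.75) = 0.2700/0.6000 = 0.4500

p = 0.4500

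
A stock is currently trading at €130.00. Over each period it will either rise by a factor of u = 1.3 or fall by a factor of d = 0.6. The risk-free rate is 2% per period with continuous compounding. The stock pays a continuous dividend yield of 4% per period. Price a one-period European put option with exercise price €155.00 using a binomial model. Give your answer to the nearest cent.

€34.48

Per-period risk-free factor R = e^0.02 = 1.0202; dividend-adjusted growth = e^(0.02−0.04) = 0.9802.
Risk-neutral probability p = (0.9802 − 0.6)/(1.3 − 0.6) = 0.3802/0.7000 = 0.5431
Terminal stock prices: S_u = 169, S_d = 78
Terminal payoffs (K − S): max(-14, 0) = 0, max(77, 0) = 77
Node 0 (S = 130): V_0 = e^(−0.02)·[0.5431·0.0000 + 0.4569·77.0000] = 34.4816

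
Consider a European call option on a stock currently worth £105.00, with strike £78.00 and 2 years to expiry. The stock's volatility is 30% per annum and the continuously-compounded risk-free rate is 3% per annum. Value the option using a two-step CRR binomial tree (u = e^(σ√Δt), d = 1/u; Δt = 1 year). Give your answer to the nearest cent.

£36.82

CRR parameters: u = e^(σ√Δt) = e^(0.3·√1) = 1.3499, d = 1/u = 0.7408
Per-period rate: rΔt = 0.03·1 = 0.03, so R = e^0.03 = 1.0305
Risk-neutral probability p = (e^0.03 − 0.7408)/(1.3499 − 0.7408) = 0.2896/0.6090 = 0.4756
Terminal stock prices: S_uu = 191.3, S_ud = 105, S_dd = 57.63
Terminal payoffs (S − K): max(113.3, 0) = 113.3, max(27, 0) = 27, max(-20.37, 0) = 0
Node u (S = 141.7): V_u = e^(−0.03)·[0.4756·113.3225 + 0.5244·27.0000] = 66.0404
Node d (S = 77.79): V_d = e^(−0.03)·[0.4756·27.0000 + 0.5244·0.0000] = 12.4607
Node 0 (S = 105): V_0 = e^(−0.03)·[0.4756·66.0404 + 0.5244·12.4607] = 36.8198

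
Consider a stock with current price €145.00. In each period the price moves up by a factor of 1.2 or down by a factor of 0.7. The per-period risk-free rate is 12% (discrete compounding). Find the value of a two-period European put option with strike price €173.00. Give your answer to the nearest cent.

Risk-neutral probability p = (1 + 0.12 − 0.7)/(1.2 − 0.7) = 0.4200/0.5000 = 0.8400
Terminal stock prices: S_uu = 208.8, S_ud = 121.8, S_dd = 71.05
Terminal payoffs (K − S): max(-35.8, 0) = 0, max(51.2, 0) = 51.2, max(102, 0) = 102
Node u (S = 174): V_u = 1/1.12·[0.8400·0.0000 + 0.1600·51.2000] = 7.3143
Node d (S = 101.5): V_d = 1/1.12·[0.8400·51.2000 + 0.1600·101.9500] = 52.9643
Node 0 (S = 145): V_0 = 1/1.12·[0.8400·7.3143 + 0.1600·52.9643] = 13.0520

€13.05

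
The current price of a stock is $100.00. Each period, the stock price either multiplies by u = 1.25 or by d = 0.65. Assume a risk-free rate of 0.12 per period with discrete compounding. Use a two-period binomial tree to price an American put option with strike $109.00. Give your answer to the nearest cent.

Risk-neutral probability p = (1 + 0.12 − 0.65)/(1.25 − 0.65) = 0.4700/0.6000 = 0.7833
Terminal stock prices: S_uu = 156.2, S_ud = 81.25, S_dd = 42.25
Terminal payoffs (K − S): max(-47.25, 0) = 0, max(27.75, 0) = 27.75, max(66.75, 0) = 66.75
Node u (S = 125): continuation = 1/1.12·[0.7833·0.0000 + 0.2167·27.7500] = 5.3683; exercise value = 0.0000 ≤ continuation, so V_u = 5.3683
Node d (S = 65): continuation = 1/1.12·[0.7833·27.7500 + 0.2167·66.7500] = 32.3214; exercise value = 44.0000 > continuation, so V_d = 44.0000 (exercise)
Node 0 (S = 100): continuation = 1/1.12·[0.7833·5.3683 + 0.2167·44.0000] = 12.2665; exercise value = 9.0000 ≤ continuation, so V_0 = 12.2665

$12.27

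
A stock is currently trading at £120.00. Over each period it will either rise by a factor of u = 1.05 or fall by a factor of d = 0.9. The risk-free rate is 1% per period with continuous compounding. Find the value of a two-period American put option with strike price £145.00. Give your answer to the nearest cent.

£25.00

Risk-neutral probability p = (e^0.01 − 0.9)/(1.05 − 0.9) = 0.1101/0.1500 = 0.7337
Terminal stock prices: S_uu = 132.3, S_ud = 113.4, S_dd = 97.2
Terminal payoffs (K − S): max(12.7, 0) = 12.7, max(31.6, 0) = 31.6, max(47.8, 0) = 47.8
Node u (S = 126): continuation = e^(−0.01)·[0.7337·12.7000 + 0.2663·31.6000] = 17.5572; exercise value = 19.0000 > continuation, so V_u = 19.0000 (exercise)
Node d (S = 108): continuation = e^(−0.01)·[0.7337·31.6000 + 0.2663·47.8000] = 35.5572; exercise value = 37.0000 > continuation, so V_d = 37.0000 (exercise)
Node 0 (S = 120): continuation = e^(−0.01)·[0.7337·19.0000 + 0.2663·37.0000] = 23.5572; exercise value = 25.0000 > continuation, so V_0 = 25.0000 (exercise)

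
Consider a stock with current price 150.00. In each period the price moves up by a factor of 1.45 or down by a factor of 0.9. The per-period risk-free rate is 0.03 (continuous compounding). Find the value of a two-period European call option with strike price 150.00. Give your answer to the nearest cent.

Risk-neutral probability p = (e^0.03 − 0.9)/(1.45 − 0.9) = 0.1305/0.5500 = 0.2372
Terminal stock prices: S_uu = 315.4, S_ud = 195.8, S_dd = 121.5
Terminal payoffs (S − K): max(165.4, 0) = 165.4, max(45.75, 0) = 45.75, max(-28.5, 0) = 0
Node u (S = 217.5): V_u = e^(−0.03)·[0.2372·165.3750 + 0.7628·45.7500] = 71.9332
Node d (S = 135): V_d = e^(−0.03)·[0.2372·45.7500 + 0.7628·0.0000] = 10.5307
Node 0 (S = 150): V_0 = e^(−0.03)·[0.2372·71.9332 + 0.7628·10.5307] = 24.3531

24.35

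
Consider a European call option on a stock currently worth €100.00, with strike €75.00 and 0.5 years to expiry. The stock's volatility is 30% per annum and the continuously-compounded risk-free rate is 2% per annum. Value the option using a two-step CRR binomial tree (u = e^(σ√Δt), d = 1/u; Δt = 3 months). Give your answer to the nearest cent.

€25.99

CRR parameters: u = e^(σ√Δt) = e^(0.3·√0.25) = 1.1618, d = 1/u = 0.8607
Per-period rate: rΔt = 0.02·0.25 = 0.005, so R = e^0.005 = 1.0050
Risk-neutral probability p = (e^0.005 − 0.8607)/(1.1618 − 0.8607) = 0.1443/0.3011 = 0.4792
Terminal stock prices: S_uu = 135, S_ud = 100, S_dd = 74.08
Terminal payoffs (S − K): max(59.99, 0) = 59.99, max(25, 0) = 25, max(-0.9182, 0) = 0
Node u (S = 116.2): V_u = e^(−0.005)·[0.4792·59.9859 + 0.5208·25.0000] = 41.5575
Node d (S = 86.07): V_d = e^(−0.005)·[0.4792·25.0000 + 0.5208·0.0000] = 11.9206
Node 0 (S = 100): V_0 = e^(−0.005)·[0.4792·41.5575 + 0.5208·11.9206] = 25.9928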